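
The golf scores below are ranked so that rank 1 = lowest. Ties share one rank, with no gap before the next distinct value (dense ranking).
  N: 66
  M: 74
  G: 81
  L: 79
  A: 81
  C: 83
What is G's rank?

4

Sorted (ascending): 66, 74, 79, 81, 81, 83
The 2 values of 81 share dense rank 4.
Remaining distinct values take the next consecutive integers.
G has value 81 → rank 4.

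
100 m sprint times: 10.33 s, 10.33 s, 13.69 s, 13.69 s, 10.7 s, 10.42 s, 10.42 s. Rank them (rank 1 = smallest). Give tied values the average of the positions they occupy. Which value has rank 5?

10.7

Sorted (ascending): 10.33, 10.33, 10.42, 10.42, 10.7, 13.69, 13.69
The 2 values of 10.33 occupy positions 1–2 → average rank (1+2)/2 = 1.5.
The 2 values of 10.42 occupy positions 3–4 → average rank (3+4)/2 = 3.5.
The 2 values of 13.69 occupy positions 6–7 → average rank (6+7)/2 = 6.5.
Rank 5 → value 10.7.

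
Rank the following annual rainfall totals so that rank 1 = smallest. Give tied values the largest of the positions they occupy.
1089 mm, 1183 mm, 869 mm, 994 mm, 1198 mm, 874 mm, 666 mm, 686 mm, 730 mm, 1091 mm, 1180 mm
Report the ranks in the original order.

7, 10, 4, 6, 11, 5, 1, 2, 3, 8, 9

Sorted (ascending): 666, 686, 730, 869, 874, 994, 1089, 1091, 1180, 1183, 1198
No ties — each value takes its position as its rank.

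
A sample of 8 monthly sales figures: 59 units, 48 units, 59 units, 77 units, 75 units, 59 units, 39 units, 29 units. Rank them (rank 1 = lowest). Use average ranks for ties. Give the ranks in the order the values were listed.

Sorted (ascending): 29, 39, 48, 59, 59, 59, 75, 77
The 3 values of 59 occupy positions 4–6 → average rank 5.

5, 3, 5, 8, 7, 5, 2, 1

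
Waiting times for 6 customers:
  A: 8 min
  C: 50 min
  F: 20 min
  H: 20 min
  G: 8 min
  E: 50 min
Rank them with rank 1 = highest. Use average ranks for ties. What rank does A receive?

5.5

Sorted (descending): 50, 50, 20, 20, 8, 8
The 2 values of 50 occupy positions 1–2 → average rank (1+2)/2 = 1.5.
The 2 values of 20 occupy positions 3–4 → average rank (3+4)/2 = 3.5.
The 2 values of 8 occupy positions 5–6 → average rank (5+6)/2 = 5.5.
A has value 8 min → rank 5.5.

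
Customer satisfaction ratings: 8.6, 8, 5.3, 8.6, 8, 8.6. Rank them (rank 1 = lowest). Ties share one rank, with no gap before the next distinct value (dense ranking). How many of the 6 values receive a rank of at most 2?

Sorted (ascending): 5.3, 8, 8, 8.6, 8.6, 8.6
The 2 values of 8 share dense rank 2.
The 3 values of 8.6 share dense rank 3.
Remaining distinct values take the next consecutive integers.
Ranks ≤ 2: {1, 2, 2} → 3 values.

3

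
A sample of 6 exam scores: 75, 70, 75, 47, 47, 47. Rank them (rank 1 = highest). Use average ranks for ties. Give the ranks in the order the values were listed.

Sorted (descending): 75, 75, 70, 47, 47, 47
The 2 values of 75 occupy positions 1–2 → average rank (1+2)/2 = 1.5.
The 3 values of 47 occupy positions 4–6 → average rank 5.

1.5, 3, 1.5, 5, 5, 5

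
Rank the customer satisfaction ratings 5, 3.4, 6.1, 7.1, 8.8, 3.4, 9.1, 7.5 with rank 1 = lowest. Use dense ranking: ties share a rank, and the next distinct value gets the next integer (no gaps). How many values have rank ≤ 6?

7

Sorted (ascending): 3.4, 3.4, 5, 6.1, 7.1, 7.5, 8.8, 9.1
The 2 values of 3.4 share dense rank 1.
Remaining distinct values take the next consecutive integers.
Ranks ≤ 6: {1, 1, 2, 3, 4, 5, 6} → 7 values.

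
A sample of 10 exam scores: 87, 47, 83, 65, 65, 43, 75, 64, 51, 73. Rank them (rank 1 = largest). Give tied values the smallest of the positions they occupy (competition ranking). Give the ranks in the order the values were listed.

1, 9, 2, 5, 5, 10, 3, 7, 8, 4

Sorted (descending): 87, 83, 75, 73, 65, 65, 64, 51, 47, 43
The 2 values of 65 occupy positions 5–6 → each gets rank 5.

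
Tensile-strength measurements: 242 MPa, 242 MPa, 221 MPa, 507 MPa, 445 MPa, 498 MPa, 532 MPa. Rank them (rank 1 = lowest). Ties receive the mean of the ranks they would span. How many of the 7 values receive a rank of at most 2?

1

Sorted (ascending): 221, 242, 242, 445, 498, 507, 532
The 2 values of 242 occupy positions 2–3 → average rank (2+3)/2 = 2.5.
Ranks ≤ 2: {1} → 1 value.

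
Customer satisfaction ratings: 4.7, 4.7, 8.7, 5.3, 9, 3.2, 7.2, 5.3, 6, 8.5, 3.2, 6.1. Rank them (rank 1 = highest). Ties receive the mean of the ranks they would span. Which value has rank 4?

Sorted (descending): 9, 8.7, 8.5, 7.2, 6.1, 6, 5.3, 5.3, 4.7, 4.7, 3.2, 3.2
The 2 values of 5.3 occupy positions 7–8 → average rank (7+8)/2 = 7.5.
The 2 values of 4.7 occupy positions 9–10 → average rank (9+10)/2 = 9.5.
The 2 values of 3.2 occupy positions 11–12 → average rank (11+12)/2 = 11.5.
Rank 4 → value 7.2.

7.2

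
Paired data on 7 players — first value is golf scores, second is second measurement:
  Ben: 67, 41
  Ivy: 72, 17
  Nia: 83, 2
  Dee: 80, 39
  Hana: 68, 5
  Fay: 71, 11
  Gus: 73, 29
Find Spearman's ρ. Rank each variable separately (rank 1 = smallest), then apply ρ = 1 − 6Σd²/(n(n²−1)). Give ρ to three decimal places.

-0.286

Ranks of variable 1: 1, 4, 7, 6, 2, 3, 5
Ranks of variable 2: 7, 4, 1, 6, 2, 3, 5
d = r₁ − r₂: -6, 0, 6, 0, 0, 0, 0
d²: 36, 0, 36, 0, 0, 0, 0; Σd² = 72
ρ = 1 − 6·72/(7·48) = 1 − 432/336 = -0.286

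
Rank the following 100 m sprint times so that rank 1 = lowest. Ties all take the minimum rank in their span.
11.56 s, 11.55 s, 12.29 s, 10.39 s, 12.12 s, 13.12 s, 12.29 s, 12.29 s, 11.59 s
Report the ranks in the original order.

3, 2, 6, 1, 5, 9, 6, 6, 4

Sorted (ascending): 10.39, 11.55, 11.56, 11.59, 12.12, 12.29, 12.29, 12.29, 13.12
The 3 values of 12.29 occupy positions 6–8 → each gets rank 6.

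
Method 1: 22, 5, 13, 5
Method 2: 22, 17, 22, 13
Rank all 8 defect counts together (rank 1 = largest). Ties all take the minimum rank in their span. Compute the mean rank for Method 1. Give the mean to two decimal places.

5.00

Sorted (descending): 22, 22, 22, 17, 13, 13, 5, 5
The 3 values of 22 occupy positions 1–3 → each gets rank 1.
The 2 values of 13 occupy positions 5–6 → each gets rank 5.
The 2 values of 5 occupy positions 7–8 → each gets rank 7.
Method 1 values → pooled ranks: 22→1, 5→7, 13→5, 5→7
Mean rank = (1 + 7 + 5 + 7) / 4 = 5.00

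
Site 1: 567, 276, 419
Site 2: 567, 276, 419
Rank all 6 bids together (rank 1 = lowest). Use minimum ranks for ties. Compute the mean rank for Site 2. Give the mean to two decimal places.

Sorted (ascending): 276, 276, 419, 419, 567, 567
The 2 values of 276 occupy positions 1–2 → each gets rank 1.
The 2 values of 419 occupy positions 3–4 → each gets rank 3.
The 2 values of 567 occupy positions 5–6 → each gets rank 5.
Site 2 values → pooled ranks: 567→5, 276→1, 419→3
Mean rank = (5 + 1 + 3) / 3 = 3.00

3.00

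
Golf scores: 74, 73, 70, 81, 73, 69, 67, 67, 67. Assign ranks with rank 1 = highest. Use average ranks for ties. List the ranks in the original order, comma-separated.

2, 3.5, 5, 1, 3.5, 6, 8, 8, 8

Sorted (descending): 81, 74, 73, 73, 70, 69, 67, 67, 67
The 2 values of 73 occupy positions 3–4 → average rank (3+4)/2 = 3.5.
The 3 values of 67 occupy positions 7–9 → average rank 8.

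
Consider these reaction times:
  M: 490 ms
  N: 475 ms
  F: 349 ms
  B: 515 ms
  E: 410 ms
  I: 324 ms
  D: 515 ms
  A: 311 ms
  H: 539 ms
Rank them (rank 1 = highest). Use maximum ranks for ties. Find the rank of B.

3

Sorted (descending): 539, 515, 515, 490, 475, 410, 349, 324, 311
The 2 values of 515 occupy positions 2–3 → each gets rank 3.
B has value 515 ms → rank 3.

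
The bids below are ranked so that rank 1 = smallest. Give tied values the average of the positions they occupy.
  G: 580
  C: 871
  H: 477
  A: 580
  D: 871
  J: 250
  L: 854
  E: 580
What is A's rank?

4

Sorted (ascending): 250, 477, 580, 580, 580, 854, 871, 871
The 3 values of 580 occupy positions 3–5 → average rank 4.
The 2 values of 871 occupy positions 7–8 → average rank (7+8)/2 = 7.5.
A has value 580 → rank 4.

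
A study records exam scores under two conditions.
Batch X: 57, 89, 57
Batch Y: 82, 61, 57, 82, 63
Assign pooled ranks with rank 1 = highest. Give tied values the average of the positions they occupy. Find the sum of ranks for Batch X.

15

Sorted (descending): 89, 82, 82, 63, 61, 57, 57, 57
The 2 values of 82 occupy positions 2–3 → average rank (2+3)/2 = 2.5.
The 3 values of 57 occupy positions 6–8 → average rank 7.
Batch X values → pooled ranks: 57→7, 89→1, 57→7
Rank sum = 7 + 1 + 7 = 15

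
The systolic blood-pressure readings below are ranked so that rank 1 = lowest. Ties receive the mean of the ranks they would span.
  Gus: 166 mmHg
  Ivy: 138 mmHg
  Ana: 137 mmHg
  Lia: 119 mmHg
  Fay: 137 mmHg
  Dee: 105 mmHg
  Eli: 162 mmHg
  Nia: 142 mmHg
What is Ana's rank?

3.5

Sorted (ascending): 105, 119, 137, 137, 138, 142, 162, 166
The 2 values of 137 occupy positions 3–4 → average rank (3+4)/2 = 3.5.
Ana has value 137 mmHg → rank 3.5.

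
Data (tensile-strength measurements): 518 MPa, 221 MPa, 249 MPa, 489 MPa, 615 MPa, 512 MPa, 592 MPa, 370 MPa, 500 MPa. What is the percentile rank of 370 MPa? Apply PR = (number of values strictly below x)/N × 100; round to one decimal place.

N = 9.
Strictly below 370: 2. Equal to 370: 1.
PR = 2/9 × 100 = 22.2

22.2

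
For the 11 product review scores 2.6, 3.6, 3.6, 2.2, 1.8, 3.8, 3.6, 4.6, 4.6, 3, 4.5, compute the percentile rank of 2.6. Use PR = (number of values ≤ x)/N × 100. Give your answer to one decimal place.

N = 11.
Strictly below 2.6: 2. Equal to 2.6: 1.
PR = 3/11 × 100 = 27.3

27.3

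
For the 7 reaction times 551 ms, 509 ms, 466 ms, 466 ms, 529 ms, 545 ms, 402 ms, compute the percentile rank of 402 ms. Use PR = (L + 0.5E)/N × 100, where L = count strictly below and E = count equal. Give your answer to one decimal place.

N = 7.
Strictly below 402: 0. Equal to 402: 1.
PR = (0 + 0.5·1)/7 × 100 = 7.1

7.1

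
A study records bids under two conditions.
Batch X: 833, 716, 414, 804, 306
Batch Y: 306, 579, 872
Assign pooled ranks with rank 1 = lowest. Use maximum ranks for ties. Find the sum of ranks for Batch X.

Sorted (ascending): 306, 306, 414, 579, 716, 804, 833, 872
The 2 values of 306 occupy positions 1–2 → each gets rank 2.
Batch X values → pooled ranks: 833→7, 716→5, 414→3, 804→6, 306→2
Rank sum = 7 + 5 + 3 + 6 + 2 = 23

23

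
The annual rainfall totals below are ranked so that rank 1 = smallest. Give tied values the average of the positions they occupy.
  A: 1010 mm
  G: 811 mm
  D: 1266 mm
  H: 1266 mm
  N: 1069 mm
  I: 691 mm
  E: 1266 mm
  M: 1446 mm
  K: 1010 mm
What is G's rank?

Sorted (ascending): 691, 811, 1010, 1010, 1069, 1266, 1266, 1266, 1446
The 2 values of 1010 occupy positions 3–4 → average rank (3+4)/2 = 3.5.
The 3 values of 1266 occupy positions 6–8 → average rank 7.
G has value 811 mm → rank 2.

2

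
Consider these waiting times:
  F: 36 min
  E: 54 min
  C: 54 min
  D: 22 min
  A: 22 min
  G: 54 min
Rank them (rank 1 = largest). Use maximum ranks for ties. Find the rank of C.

3

Sorted (descending): 54, 54, 54, 36, 22, 22
The 3 values of 54 occupy positions 1–3 → each gets rank 3.
The 2 values of 22 occupy positions 5–6 → each gets rank 6.
C has value 54 min → rank 3.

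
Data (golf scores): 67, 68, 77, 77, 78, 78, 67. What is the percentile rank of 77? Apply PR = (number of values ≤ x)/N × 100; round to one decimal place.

N = 7.
Strictly below 77: 3. Equal to 77: 2.
PR = 5/7 × 100 = 71.4

71.4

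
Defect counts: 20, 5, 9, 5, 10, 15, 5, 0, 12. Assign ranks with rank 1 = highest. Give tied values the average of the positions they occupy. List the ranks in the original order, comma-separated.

Sorted (descending): 20, 15, 12, 10, 9, 5, 5, 5, 0
The 3 values of 5 occupy positions 6–8 → average rank 7.

1, 7, 5, 7, 4, 2, 7, 9, 3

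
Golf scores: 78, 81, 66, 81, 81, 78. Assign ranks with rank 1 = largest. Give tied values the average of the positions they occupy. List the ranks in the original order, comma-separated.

4.5, 2, 6, 2, 2, 4.5

Sorted (descending): 81, 81, 81, 78, 78, 66
The 3 values of 81 occupy positions 1–3 → average rank 2.
The 2 values of 78 occupy positions 4–5 → average rank (4+5)/2 = 4.5.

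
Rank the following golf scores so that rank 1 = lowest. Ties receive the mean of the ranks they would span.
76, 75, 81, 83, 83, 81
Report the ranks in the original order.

Sorted (ascending): 75, 76, 81, 81, 83, 83
The 2 values of 81 occupy positions 3–4 → average rank (3+4)/2 = 3.5.
The 2 values of 83 occupy positions 5–6 → average rank (5+6)/2 = 5.5.

2, 1, 3.5, 5.5, 5.5, 3.5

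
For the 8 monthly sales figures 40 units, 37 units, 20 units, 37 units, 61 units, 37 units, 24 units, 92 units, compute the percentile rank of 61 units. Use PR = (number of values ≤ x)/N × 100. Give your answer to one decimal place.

87.5

N = 8.
Strictly below 61: 6. Equal to 61: 1.
PR = 7/8 × 100 = 87.5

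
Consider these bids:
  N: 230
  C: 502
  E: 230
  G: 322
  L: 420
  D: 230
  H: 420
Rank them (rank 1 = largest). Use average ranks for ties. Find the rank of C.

1

Sorted (descending): 502, 420, 420, 322, 230, 230, 230
The 2 values of 420 occupy positions 2–3 → average rank (2+3)/2 = 2.5.
The 3 values of 230 occupy positions 5–7 → average rank 6.
C has value 502 → rank 1.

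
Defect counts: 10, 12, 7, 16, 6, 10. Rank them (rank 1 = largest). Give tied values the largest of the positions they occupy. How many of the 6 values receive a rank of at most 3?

2

Sorted (descending): 16, 12, 10, 10, 7, 6
The 2 values of 10 occupy positions 3–4 → each gets rank 4.
Ranks ≤ 3: {1, 2} → 2 values.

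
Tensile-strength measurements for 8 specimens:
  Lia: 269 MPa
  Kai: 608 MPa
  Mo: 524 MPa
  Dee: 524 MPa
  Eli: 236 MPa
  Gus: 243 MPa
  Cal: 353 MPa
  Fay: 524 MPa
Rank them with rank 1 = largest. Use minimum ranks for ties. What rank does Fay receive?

Sorted (descending): 608, 524, 524, 524, 353, 269, 243, 236
The 3 values of 524 occupy positions 2–4 → each gets rank 2.
Fay has value 524 MPa → rank 2.

2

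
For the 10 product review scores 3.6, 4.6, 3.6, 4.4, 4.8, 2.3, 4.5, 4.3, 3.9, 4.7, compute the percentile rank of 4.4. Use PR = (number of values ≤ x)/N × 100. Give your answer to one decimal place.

60.0

N = 10.
Strictly below 4.4: 5. Equal to 4.4: 1.
PR = 6/10 × 100 = 60.0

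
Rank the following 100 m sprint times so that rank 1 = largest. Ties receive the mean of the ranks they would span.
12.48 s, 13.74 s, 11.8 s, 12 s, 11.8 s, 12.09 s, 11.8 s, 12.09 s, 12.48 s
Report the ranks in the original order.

2.5, 1, 8, 6, 8, 4.5, 8, 4.5, 2.5

Sorted (descending): 13.74, 12.48, 12.48, 12.09, 12.09, 12, 11.8, 11.8, 11.8
The 2 values of 12.48 occupy positions 2–3 → average rank (2+3)/2 = 2.5.
The 2 values of 12.09 occupy positions 4–5 → average rank (4+5)/2 = 4.5.
The 3 values of 11.8 occupy positions 7–9 → average rank 8.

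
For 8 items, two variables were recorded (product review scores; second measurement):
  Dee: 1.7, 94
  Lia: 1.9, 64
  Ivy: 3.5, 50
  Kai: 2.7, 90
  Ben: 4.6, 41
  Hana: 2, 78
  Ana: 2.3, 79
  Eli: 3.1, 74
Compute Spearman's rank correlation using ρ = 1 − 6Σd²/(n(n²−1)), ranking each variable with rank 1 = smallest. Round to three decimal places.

Ranks of variable 1: 1, 2, 7, 5, 8, 3, 4, 6
Ranks of variable 2: 8, 3, 2, 7, 1, 5, 6, 4
d = r₁ − r₂: -7, -1, 5, -2, 7, -2, -2, 2
d²: 49, 1, 25, 4, 49, 4, 4, 4; Σd² = 140
ρ = 1 − 6·140/(8·63) = 1 − 840/504 = -0.667

-0.667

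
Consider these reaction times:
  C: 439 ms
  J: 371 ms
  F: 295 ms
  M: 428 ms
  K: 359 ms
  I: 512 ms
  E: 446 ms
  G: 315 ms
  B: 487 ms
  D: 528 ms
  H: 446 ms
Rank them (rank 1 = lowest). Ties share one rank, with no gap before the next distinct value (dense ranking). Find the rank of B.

Sorted (ascending): 295, 315, 359, 371, 428, 439, 446, 446, 487, 512, 528
The 2 values of 446 share dense rank 7.
Remaining distinct values take the next consecutive integers.
B has value 487 ms → rank 8.

8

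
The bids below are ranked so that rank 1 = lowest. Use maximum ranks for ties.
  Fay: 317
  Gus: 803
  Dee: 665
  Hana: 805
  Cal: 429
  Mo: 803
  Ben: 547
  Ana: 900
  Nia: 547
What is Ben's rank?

Sorted (ascending): 317, 429, 547, 547, 665, 803, 803, 805, 900
The 2 values of 547 occupy positions 3–4 → each gets rank 4.
The 2 values of 803 occupy positions 6–7 → each gets rank 7.
Ben has value 547 → rank 4.

4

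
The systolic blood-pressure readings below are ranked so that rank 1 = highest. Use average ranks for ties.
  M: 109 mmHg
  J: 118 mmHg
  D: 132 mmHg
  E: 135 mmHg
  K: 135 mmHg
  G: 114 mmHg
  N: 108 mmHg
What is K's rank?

Sorted (descending): 135, 135, 132, 118, 114, 109, 108
The 2 values of 135 occupy positions 1–2 → average rank (1+2)/2 = 1.5.
K has value 135 mmHg → rank 1.5.

1.5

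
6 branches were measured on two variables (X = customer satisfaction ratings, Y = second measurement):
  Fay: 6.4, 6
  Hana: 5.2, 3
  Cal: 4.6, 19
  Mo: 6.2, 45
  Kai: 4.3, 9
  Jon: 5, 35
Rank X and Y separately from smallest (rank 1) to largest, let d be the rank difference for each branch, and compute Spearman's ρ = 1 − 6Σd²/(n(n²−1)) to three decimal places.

-0.086

Ranks of variable 1: 6, 4, 2, 5, 1, 3
Ranks of variable 2: 2, 1, 4, 6, 3, 5
d = r₁ − r₂: 4, 3, -2, -1, -2, -2
d²: 16, 9, 4, 1, 4, 4; Σd² = 38
ρ = 1 − 6·38/(6·35) = 1 − 228/210 = -0.086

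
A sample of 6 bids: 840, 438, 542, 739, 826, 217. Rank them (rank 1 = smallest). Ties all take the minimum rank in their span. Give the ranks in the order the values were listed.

6, 2, 3, 4, 5, 1

Sorted (ascending): 217, 438, 542, 739, 826, 840
No ties — each value takes its position as its rank.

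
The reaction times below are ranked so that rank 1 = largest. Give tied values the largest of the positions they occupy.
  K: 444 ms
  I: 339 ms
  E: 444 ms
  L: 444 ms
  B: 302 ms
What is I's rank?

4

Sorted (descending): 444, 444, 444, 339, 302
The 3 values of 444 occupy positions 1–3 → each gets rank 3.
I has value 339 ms → rank 4.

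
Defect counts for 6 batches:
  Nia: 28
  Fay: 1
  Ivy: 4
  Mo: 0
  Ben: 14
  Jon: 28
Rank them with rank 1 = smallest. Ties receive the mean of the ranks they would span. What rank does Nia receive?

Sorted (ascending): 0, 1, 4, 14, 28, 28
The 2 values of 28 occupy positions 5–6 → average rank (5+6)/2 = 5.5.
Nia has value 28 → rank 5.5.

5.5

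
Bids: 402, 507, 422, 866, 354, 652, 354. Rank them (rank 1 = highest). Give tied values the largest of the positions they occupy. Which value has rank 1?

866

Sorted (descending): 866, 652, 507, 422, 402, 354, 354
The 2 values of 354 occupy positions 6–7 → each gets rank 7.
Rank 1 → value 866.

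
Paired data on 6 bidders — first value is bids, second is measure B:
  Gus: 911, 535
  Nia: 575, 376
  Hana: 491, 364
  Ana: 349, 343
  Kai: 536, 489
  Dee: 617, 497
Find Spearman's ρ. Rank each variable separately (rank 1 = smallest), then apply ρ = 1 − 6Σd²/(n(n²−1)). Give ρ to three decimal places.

0.943

Ranks of variable 1: 6, 4, 2, 1, 3, 5
Ranks of variable 2: 6, 3, 2, 1, 4, 5
d = r₁ − r₂: 0, 1, 0, 0, -1, 0
d²: 0, 1, 0, 0, 1, 0; Σd² = 2
ρ = 1 − 6·2/(6·35) = 1 − 12/210 = 0.943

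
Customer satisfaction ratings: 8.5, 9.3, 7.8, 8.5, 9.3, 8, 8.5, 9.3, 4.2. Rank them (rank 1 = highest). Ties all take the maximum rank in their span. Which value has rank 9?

Sorted (descending): 9.3, 9.3, 9.3, 8.5, 8.5, 8.5, 8, 7.8, 4.2
The 3 values of 9.3 occupy positions 1–3 → each gets rank 3.
The 3 values of 8.5 occupy positions 4–6 → each gets rank 6.
Rank 9 → value 4.2.

4.2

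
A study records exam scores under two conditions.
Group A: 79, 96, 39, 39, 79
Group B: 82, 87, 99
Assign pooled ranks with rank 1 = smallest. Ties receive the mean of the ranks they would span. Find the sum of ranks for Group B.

Sorted (ascending): 39, 39, 79, 79, 82, 87, 96, 99
The 2 values of 39 occupy positions 1–2 → average rank (1+2)/2 = 1.5.
The 2 values of 79 occupy positions 3–4 → average rank (3+4)/2 = 3.5.
Group B values → pooled ranks: 82→5, 87→6, 99→8
Rank sum = 5 + 6 + 8 = 19

19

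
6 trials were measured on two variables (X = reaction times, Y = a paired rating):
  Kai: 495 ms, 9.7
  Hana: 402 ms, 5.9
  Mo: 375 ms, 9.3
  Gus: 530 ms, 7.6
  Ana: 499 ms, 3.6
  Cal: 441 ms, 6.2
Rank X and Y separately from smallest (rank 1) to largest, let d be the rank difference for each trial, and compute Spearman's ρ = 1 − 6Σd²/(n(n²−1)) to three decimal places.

-0.143

Ranks of variable 1: 4, 2, 1, 6, 5, 3
Ranks of variable 2: 6, 2, 5, 4, 1, 3
d = r₁ − r₂: -2, 0, -4, 2, 4, 0
d²: 4, 0, 16, 4, 16, 0; Σd² = 40
ρ = 1 − 6·40/(6·35) = 1 − 240/210 = -0.143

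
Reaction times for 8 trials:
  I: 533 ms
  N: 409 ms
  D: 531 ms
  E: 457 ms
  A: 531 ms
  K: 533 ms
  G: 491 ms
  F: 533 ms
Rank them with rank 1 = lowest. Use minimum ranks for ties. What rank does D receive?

Sorted (ascending): 409, 457, 491, 531, 531, 533, 533, 533
The 2 values of 531 occupy positions 4–5 → each gets rank 4.
The 3 values of 533 occupy positions 6–8 → each gets rank 6.
D has value 531 ms → rank 4.

4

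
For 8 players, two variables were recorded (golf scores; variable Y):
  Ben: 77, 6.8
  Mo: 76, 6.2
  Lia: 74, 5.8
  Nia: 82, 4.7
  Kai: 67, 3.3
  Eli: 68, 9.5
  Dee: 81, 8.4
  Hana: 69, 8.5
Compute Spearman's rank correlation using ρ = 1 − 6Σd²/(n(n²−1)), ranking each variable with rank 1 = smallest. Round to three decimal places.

Ranks of variable 1: 6, 5, 4, 8, 1, 2, 7, 3
Ranks of variable 2: 5, 4, 3, 2, 1, 8, 6, 7
d = r₁ − r₂: 1, 1, 1, 6, 0, -6, 1, -4
d²: 1, 1, 1, 36, 0, 36, 1, 16; Σd² = 92
ρ = 1 − 6·92/(8·63) = 1 − 552/504 = -0.095

-0.095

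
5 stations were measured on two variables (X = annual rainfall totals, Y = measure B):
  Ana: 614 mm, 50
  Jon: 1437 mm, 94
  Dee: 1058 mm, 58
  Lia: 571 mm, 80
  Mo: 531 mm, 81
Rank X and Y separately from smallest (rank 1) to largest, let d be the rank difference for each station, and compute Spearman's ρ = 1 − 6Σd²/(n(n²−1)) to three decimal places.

0.100

Ranks of variable 1: 3, 5, 4, 2, 1
Ranks of variable 2: 1, 5, 2, 3, 4
d = r₁ − r₂: 2, 0, 2, -1, -3
d²: 4, 0, 4, 1, 9; Σd² = 18
ρ = 1 − 6·18/(5·24) = 1 − 108/120 = 0.100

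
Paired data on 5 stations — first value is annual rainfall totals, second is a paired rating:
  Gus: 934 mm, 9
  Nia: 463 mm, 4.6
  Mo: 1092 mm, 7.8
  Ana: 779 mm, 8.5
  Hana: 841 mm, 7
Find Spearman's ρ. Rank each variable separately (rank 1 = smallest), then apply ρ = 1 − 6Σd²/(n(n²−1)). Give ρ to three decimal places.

0.500

Ranks of variable 1: 4, 1, 5, 2, 3
Ranks of variable 2: 5, 1, 3, 4, 2
d = r₁ − r₂: -1, 0, 2, -2, 1
d²: 1, 0, 4, 4, 1; Σd² = 10
ρ = 1 − 6·10/(5·24) = 1 − 60/120 = 0.500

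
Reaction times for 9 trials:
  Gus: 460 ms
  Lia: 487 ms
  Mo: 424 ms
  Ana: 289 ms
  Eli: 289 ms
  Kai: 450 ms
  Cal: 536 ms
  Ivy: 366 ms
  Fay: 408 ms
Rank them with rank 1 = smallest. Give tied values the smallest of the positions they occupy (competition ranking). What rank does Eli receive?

1

Sorted (ascending): 289, 289, 366, 408, 424, 450, 460, 487, 536
The 2 values of 289 occupy positions 1–2 → each gets rank 1.
Eli has value 289 ms → rank 1.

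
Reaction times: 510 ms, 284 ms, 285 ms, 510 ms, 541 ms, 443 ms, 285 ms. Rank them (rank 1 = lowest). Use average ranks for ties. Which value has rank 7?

541

Sorted (ascending): 284, 285, 285, 443, 510, 510, 541
The 2 values of 285 occupy positions 2–3 → average rank (2+3)/2 = 2.5.
The 2 values of 510 occupy positions 5–6 → average rank (5+6)/2 = 5.5.
Rank 7 → value 541.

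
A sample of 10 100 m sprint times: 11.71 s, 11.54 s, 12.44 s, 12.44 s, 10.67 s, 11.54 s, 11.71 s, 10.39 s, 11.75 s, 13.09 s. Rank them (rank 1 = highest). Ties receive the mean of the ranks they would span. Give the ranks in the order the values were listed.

Sorted (descending): 13.09, 12.44, 12.44, 11.75, 11.71, 11.71, 11.54, 11.54, 10.67, 10.39
The 2 values of 12.44 occupy positions 2–3 → average rank (2+3)/2 = 2.5.
The 2 values of 11.71 occupy positions 5–6 → average rank (5+6)/2 = 5.5.
The 2 values of 11.54 occupy positions 7–8 → average rank (7+8)/2 = 7.5.

5.5, 7.5, 2.5, 2.5, 9, 7.5, 5.5, 10, 4, 1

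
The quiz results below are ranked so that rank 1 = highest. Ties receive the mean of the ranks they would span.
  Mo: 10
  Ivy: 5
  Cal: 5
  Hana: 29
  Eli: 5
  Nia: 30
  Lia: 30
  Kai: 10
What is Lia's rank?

Sorted (descending): 30, 30, 29, 10, 10, 5, 5, 5
The 2 values of 30 occupy positions 1–2 → average rank (1+2)/2 = 1.5.
The 2 values of 10 occupy positions 4–5 → average rank (4+5)/2 = 4.5.
The 3 values of 5 occupy positions 6–8 → average rank 7.
Lia has value 30 → rank 1.5.

1.5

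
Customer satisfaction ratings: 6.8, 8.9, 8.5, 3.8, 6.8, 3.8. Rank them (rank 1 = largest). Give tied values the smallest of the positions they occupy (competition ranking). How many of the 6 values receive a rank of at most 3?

Sorted (descending): 8.9, 8.5, 6.8, 6.8, 3.8, 3.8
The 2 values of 6.8 occupy positions 3–4 → each gets rank 3.
The 2 values of 3.8 occupy positions 5–6 → each gets rank 5.
Ranks ≤ 3: {1, 2, 3, 3} → 4 values.

4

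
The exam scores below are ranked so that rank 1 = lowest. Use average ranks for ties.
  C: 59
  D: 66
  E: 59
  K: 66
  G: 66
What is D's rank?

4

Sorted (ascending): 59, 59, 66, 66, 66
The 2 values of 59 occupy positions 1–2 → average rank (1+2)/2 = 1.5.
The 3 values of 66 occupy positions 3–5 → average rank 4.
D has value 66 → rank 4.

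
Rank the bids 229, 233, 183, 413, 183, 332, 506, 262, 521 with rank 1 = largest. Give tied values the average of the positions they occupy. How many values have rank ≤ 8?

Sorted (descending): 521, 506, 413, 332, 262, 233, 229, 183, 183
The 2 values of 183 occupy positions 8–9 → average rank (8+9)/2 = 8.5.
Ranks ≤ 8: {1, 2, 3, 4, 5, 6, 7} → 7 values.

7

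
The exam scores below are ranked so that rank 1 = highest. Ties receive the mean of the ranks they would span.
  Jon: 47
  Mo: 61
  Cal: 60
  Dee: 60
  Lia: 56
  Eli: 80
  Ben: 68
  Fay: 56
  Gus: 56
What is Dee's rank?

Sorted (descending): 80, 68, 61, 60, 60, 56, 56, 56, 47
The 2 values of 60 occupy positions 4–5 → average rank (4+5)/2 = 4.5.
The 3 values of 56 occupy positions 6–8 → average rank 7.
Dee has value 60 → rank 4.5.

4.5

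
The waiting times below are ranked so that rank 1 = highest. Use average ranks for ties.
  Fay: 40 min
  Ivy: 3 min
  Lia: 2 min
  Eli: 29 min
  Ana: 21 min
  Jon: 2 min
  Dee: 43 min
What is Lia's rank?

6.5

Sorted (descending): 43, 40, 29, 21, 3, 2, 2
The 2 values of 2 occupy positions 6–7 → average rank (6+7)/2 = 6.5.
Lia has value 2 min → rank 6.5.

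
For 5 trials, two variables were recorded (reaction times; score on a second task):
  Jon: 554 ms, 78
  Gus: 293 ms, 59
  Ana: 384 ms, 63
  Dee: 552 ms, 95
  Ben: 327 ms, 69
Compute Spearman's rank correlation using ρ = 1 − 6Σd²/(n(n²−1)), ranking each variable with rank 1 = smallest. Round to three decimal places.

Ranks of variable 1: 5, 1, 3, 4, 2
Ranks of variable 2: 4, 1, 2, 5, 3
d = r₁ − r₂: 1, 0, 1, -1, -1
d²: 1, 0, 1, 1, 1; Σd² = 4
ρ = 1 − 6·4/(5·24) = 1 − 24/120 = 0.800

0.800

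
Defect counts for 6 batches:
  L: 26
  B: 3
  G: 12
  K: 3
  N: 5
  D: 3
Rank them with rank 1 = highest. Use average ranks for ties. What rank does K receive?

Sorted (descending): 26, 12, 5, 3, 3, 3
The 3 values of 3 occupy positions 4–6 → average rank 5.
K has value 3 → rank 5.

5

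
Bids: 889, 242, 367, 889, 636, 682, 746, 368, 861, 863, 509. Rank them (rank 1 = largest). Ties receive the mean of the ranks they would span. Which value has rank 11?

Sorted (descending): 889, 889, 863, 861, 746, 682, 636, 509, 368, 367, 242
The 2 values of 889 occupy positions 1–2 → average rank (1+2)/2 = 1.5.
Rank 11 → value 242.

242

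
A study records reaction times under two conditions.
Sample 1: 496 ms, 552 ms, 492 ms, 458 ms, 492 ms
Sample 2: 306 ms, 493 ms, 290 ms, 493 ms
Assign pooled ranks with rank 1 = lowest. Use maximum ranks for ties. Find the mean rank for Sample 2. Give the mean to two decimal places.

Sorted (ascending): 290, 306, 458, 492, 492, 493, 493, 496, 552
The 2 values of 492 occupy positions 4–5 → each gets rank 5.
The 2 values of 493 occupy positions 6–7 → each gets rank 7.
Sample 2 values → pooled ranks: 306→2, 493→7, 290→1, 493→7
Mean rank = (2 + 7 + 1 + 7) / 4 = 4.25

4.25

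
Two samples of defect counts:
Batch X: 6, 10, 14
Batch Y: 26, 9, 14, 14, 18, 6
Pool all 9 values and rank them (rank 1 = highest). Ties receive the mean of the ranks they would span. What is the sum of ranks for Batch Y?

26.5

Sorted (descending): 26, 18, 14, 14, 14, 10, 9, 6, 6
The 3 values of 14 occupy positions 3–5 → average rank 4.
The 2 values of 6 occupy positions 8–9 → average rank (8+9)/2 = 8.5.
Batch Y values → pooled ranks: 26→1, 9→7, 14→4, 14→4, 18→2, 6→8.5
Rank sum = 1 + 7 + 4 + 4 + 2 + 8.5 = 26.5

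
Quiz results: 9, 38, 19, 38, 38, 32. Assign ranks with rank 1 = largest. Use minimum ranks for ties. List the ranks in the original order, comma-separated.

6, 1, 5, 1, 1, 4

Sorted (descending): 38, 38, 38, 32, 19, 9
The 3 values of 38 occupy positions 1–3 → each gets rank 1.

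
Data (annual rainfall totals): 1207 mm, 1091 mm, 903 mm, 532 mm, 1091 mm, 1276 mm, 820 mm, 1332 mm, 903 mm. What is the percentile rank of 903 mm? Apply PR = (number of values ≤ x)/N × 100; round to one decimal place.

44.4

N = 9.
Strictly below 903: 2. Equal to 903: 2.
PR = 4/9 × 100 = 44.4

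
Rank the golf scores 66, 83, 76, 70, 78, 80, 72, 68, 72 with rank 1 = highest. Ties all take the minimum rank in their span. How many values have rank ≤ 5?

Sorted (descending): 83, 80, 78, 76, 72, 72, 70, 68, 66
The 2 values of 72 occupy positions 5–6 → each gets rank 5.
Ranks ≤ 5: {1, 2, 3, 4, 5, 5} → 6 values.

6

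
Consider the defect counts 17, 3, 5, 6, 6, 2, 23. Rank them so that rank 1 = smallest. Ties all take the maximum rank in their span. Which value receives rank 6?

Sorted (ascending): 2, 3, 5, 6, 6, 17, 23
The 2 values of 6 occupy positions 4–5 → each gets rank 5.
Rank 6 → value 17.

17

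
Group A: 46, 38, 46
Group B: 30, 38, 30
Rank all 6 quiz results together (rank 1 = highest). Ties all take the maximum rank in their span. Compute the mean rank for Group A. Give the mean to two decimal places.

Sorted (descending): 46, 46, 38, 38, 30, 30
The 2 values of 46 occupy positions 1–2 → each gets rank 2.
The 2 values of 38 occupy positions 3–4 → each gets rank 4.
The 2 values of 30 occupy positions 5–6 → each gets rank 6.
Group A values → pooled ranks: 46→2, 38→4, 46→2
Mean rank = (2 + 4 + 2) / 3 = 2.67

2.67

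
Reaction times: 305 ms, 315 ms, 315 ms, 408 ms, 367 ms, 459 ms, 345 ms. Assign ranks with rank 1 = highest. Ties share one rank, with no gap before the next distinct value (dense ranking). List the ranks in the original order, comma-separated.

6, 5, 5, 2, 3, 1, 4

Sorted (descending): 459, 408, 367, 345, 315, 315, 305
The 2 values of 315 share dense rank 5.
Remaining distinct values take the next consecutive integers.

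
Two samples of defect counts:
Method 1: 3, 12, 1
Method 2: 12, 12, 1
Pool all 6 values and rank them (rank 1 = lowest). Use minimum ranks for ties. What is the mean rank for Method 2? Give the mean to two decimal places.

3.00

Sorted (ascending): 1, 1, 3, 12, 12, 12
The 2 values of 1 occupy positions 1–2 → each gets rank 1.
The 3 values of 12 occupy positions 4–6 → each gets rank 4.
Method 2 values → pooled ranks: 12→4, 12→4, 1→1
Mean rank = (4 + 4 + 1) / 3 = 3.00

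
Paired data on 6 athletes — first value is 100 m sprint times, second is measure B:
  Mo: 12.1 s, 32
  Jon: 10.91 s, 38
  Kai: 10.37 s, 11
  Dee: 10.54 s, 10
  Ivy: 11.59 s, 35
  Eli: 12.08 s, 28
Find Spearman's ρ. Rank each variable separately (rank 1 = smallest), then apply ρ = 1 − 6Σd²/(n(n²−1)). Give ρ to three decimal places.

0.429

Ranks of variable 1: 6, 3, 1, 2, 4, 5
Ranks of variable 2: 4, 6, 2, 1, 5, 3
d = r₁ − r₂: 2, -3, -1, 1, -1, 2
d²: 4, 9, 1, 1, 1, 4; Σd² = 20
ρ = 1 − 6·20/(6·35) = 1 − 120/210 = 0.429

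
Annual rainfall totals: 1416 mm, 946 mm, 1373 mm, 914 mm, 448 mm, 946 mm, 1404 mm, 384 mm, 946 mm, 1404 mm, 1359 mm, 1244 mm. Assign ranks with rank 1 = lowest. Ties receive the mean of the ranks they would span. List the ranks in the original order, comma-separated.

12, 5, 9, 3, 2, 5, 10.5, 1, 5, 10.5, 8, 7

Sorted (ascending): 384, 448, 914, 946, 946, 946, 1244, 1359, 1373, 1404, 1404, 1416
The 3 values of 946 occupy positions 4–6 → average rank 5.
The 2 values of 1404 occupy positions 10–11 → average rank (10+11)/2 = 10.5.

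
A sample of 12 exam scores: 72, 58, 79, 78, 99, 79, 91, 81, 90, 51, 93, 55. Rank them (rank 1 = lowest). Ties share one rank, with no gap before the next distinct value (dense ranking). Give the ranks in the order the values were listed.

4, 3, 6, 5, 11, 6, 9, 7, 8, 1, 10, 2

Sorted (ascending): 51, 55, 58, 72, 78, 79, 79, 81, 90, 91, 93, 99
The 2 values of 79 share dense rank 6.
Remaining distinct values take the next consecutive integers.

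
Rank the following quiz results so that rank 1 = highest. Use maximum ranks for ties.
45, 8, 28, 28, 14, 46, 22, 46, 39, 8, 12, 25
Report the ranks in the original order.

Sorted (descending): 46, 46, 45, 39, 28, 28, 25, 22, 14, 12, 8, 8
The 2 values of 46 occupy positions 1–2 → each gets rank 2.
The 2 values of 28 occupy positions 5–6 → each gets rank 6.
The 2 values of 8 occupy positions 11–12 → each gets rank 12.

3, 12, 6, 6, 9, 2, 8, 2, 4, 12, 10, 7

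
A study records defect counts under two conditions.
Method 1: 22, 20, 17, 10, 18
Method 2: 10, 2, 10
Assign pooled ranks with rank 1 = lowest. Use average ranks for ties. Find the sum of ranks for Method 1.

29

Sorted (ascending): 2, 10, 10, 10, 17, 18, 20, 22
The 3 values of 10 occupy positions 2–4 → average rank 3.
Method 1 values → pooled ranks: 22→8, 20→7, 17→5, 10→3, 18→6
Rank sum = 8 + 7 + 5 + 3 + 6 = 29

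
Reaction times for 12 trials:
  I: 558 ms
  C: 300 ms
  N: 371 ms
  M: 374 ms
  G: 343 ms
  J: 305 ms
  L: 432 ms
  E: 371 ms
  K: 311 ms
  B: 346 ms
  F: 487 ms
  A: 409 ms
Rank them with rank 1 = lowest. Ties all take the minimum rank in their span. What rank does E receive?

6

Sorted (ascending): 300, 305, 311, 343, 346, 371, 371, 374, 409, 432, 487, 558
The 2 values of 371 occupy positions 6–7 → each gets rank 6.
E has value 371 ms → rank 6.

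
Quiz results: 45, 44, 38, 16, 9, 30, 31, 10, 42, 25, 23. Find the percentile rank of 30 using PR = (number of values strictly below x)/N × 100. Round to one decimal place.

45.5

N = 11.
Strictly below 30: 5. Equal to 30: 1.
PR = 5/11 × 100 = 45.5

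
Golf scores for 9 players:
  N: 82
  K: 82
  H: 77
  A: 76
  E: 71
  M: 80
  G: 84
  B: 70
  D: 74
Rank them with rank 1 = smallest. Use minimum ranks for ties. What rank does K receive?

7

Sorted (ascending): 70, 71, 74, 76, 77, 80, 82, 82, 84
The 2 values of 82 occupy positions 7–8 → each gets rank 7.
K has value 82 → rank 7.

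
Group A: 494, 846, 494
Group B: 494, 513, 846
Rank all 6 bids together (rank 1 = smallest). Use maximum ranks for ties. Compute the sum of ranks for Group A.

Sorted (ascending): 494, 494, 494, 513, 846, 846
The 3 values of 494 occupy positions 1–3 → each gets rank 3.
The 2 values of 846 occupy positions 5–6 → each gets rank 6.
Group A values → pooled ranks: 494→3, 846→6, 494→3
Rank sum = 3 + 6 + 3 = 12

12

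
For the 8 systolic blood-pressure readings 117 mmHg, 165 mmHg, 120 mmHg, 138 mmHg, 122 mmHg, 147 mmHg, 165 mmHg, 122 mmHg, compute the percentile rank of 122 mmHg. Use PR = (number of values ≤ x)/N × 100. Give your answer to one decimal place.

N = 8.
Strictly below 122: 2. Equal to 122: 2.
PR = 4/8 × 100 = 50.0

50.0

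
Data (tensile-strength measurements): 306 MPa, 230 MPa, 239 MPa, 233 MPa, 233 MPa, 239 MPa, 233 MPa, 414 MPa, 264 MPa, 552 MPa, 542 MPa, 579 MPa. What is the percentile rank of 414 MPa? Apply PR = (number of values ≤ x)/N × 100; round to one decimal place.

75.0

N = 12.
Strictly below 414: 8. Equal to 414: 1.
PR = 9/12 × 100 = 75.0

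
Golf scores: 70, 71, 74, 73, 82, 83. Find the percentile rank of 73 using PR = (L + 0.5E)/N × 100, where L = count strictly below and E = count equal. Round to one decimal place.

41.7

N = 6.
Strictly below 73: 2. Equal to 73: 1.
PR = (2 + 0.5·1)/6 × 100 = 41.7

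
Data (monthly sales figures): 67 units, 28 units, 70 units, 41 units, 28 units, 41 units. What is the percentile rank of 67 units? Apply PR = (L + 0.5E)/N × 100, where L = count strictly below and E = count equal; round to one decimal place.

N = 6.
Strictly below 67: 4. Equal to 67: 1.
PR = (4 + 0.5·1)/6 × 100 = 75.0

75.0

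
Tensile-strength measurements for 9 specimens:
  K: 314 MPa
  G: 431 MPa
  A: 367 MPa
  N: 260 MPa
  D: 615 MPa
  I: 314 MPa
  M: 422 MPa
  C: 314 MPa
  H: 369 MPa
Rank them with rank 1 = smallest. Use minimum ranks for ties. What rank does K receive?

2

Sorted (ascending): 260, 314, 314, 314, 367, 369, 422, 431, 615
The 3 values of 314 occupy positions 2–4 → each gets rank 2.
K has value 314 MPa → rank 2.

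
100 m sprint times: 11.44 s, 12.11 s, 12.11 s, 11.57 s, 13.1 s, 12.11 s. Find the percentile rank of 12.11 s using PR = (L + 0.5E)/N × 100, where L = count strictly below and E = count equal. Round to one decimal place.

58.3

N = 6.
Strictly below 12.11: 2. Equal to 12.11: 3.
PR = (2 + 0.5·3)/6 × 100 = 58.3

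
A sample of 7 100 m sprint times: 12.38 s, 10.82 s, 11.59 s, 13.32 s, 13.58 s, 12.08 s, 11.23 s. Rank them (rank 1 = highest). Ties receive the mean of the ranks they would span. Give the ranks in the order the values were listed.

3, 7, 5, 2, 1, 4, 6

Sorted (descending): 13.58, 13.32, 12.38, 12.08, 11.59, 11.23, 10.82
No ties — each value takes its position as its rank.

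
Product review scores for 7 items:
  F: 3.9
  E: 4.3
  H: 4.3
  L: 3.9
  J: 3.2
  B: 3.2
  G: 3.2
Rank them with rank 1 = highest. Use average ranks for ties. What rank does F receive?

3.5

Sorted (descending): 4.3, 4.3, 3.9, 3.9, 3.2, 3.2, 3.2
The 2 values of 4.3 occupy positions 1–2 → average rank (1+2)/2 = 1.5.
The 2 values of 3.9 occupy positions 3–4 → average rank (3+4)/2 = 3.5.
The 3 values of 3.2 occupy positions 5–7 → average rank 6.
F has value 3.9 → rank 3.5.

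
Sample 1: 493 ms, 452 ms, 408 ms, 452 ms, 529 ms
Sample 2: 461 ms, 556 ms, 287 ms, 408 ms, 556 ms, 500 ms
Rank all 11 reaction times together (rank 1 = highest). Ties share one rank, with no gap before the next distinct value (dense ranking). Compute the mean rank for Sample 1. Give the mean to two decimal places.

Sorted (descending): 556, 556, 529, 500, 493, 461, 452, 452, 408, 408, 287
The 2 values of 556 share dense rank 1.
The 2 values of 452 share dense rank 6.
The 2 values of 408 share dense rank 7.
Remaining distinct values take the next consecutive integers.
Sample 1 values → pooled ranks: 493→4, 452→6, 408→7, 452→6, 529→2
Mean rank = (4 + 6 + 7 + 6 + 2) / 5 = 5.00

5.00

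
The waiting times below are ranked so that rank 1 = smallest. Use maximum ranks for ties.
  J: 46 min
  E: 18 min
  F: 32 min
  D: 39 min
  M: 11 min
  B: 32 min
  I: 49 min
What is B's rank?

Sorted (ascending): 11, 18, 32, 32, 39, 46, 49
The 2 values of 32 occupy positions 3–4 → each gets rank 4.
B has value 32 min → rank 4.

4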